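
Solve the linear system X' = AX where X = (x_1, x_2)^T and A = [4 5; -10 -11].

Coefficient matrix A = [[4, 5], [-10, -11]].
Characteristic polynomial det(A - λI) = λ^2 + 7λ + 6 = 0.
Eigenvalues λ = -1, -6.
For λ=-1: (A-λI) row 1 is [5, 5], so an eigenvector is (1, -1).
For λ=-6: (A-λI) row 1 is [10, 5], so an eigenvector is (1, -2).
General solution: C_1e^(-t)(1,-1) + C_2e^(-6t)(1,-2).

x_1(t) = C_1e^(-t) + C_2e^(-6t), x_2(t) = -C_1e^(-t) - 2C_2e^(-6t)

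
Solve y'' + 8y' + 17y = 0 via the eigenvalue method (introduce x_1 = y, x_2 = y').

Let x_1 = y, x_2 = y'. Then x_1' = x_2 and x_2' = -17x_1 - 8x_2.
A = [[0,1],[-17,-8]]; det(A-λI) = λ^2 + 8λ + 17.
Eigenvalues λ = -4 ± i.

y(t) = K_1e^(-4t)cos(t) + K_2e^(-4t)sin(t)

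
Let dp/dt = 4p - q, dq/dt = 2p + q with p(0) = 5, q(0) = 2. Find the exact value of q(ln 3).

A = [[4,-1],[2,1]]; eigenvalues λ = 3, 2.
Eigenvectors: (-1,-1) for λ=3, (1,2) for λ=2.
From the initial condition, c_1 = -8, c_2 = -3.
q(ln 3) = (-8)(3^3)(-1) + (-3)(3^2)(2) = 162.

162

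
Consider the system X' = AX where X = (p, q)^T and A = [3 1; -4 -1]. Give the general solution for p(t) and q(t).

Coefficient matrix A = [[3, 1], [-4, -1]].
Characteristic polynomial det(A - λI) = λ^2 - 2λ + 1 = 0.
Single eigenvalue λ = 1 with algebraic multiplicity 2.
Eigenvector v = (-1,2); generalized eigenvector w with (A-λI)w=v is (1,-3).
General solution: e^(t)[K_1·v + K_2·(t·v + w)].

p(t) = -K_1e^(t) - K_2te^(t) + K_2e^(t), q(t) = 2K_1e^(t) + 2K_2te^(t) - 3K_2e^(t)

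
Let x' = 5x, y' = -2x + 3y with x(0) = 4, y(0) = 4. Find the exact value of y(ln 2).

-64

A = [[5,0],[-2,3]]; eigenvalues λ = 5, 3.
Eigenvectors: (-1,1) for λ=5, (0,1) for λ=3.
From the initial condition, c_1 = -4, c_2 = 8.
y(ln 2) = (-4)(2^5)(1) + (8)(2^3)(1) = -64.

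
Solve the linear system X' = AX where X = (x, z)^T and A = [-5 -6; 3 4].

Coefficient matrix A = [[-5, -6], [3, 4]].
Characteristic polynomial det(A - λI) = λ^2 + λ - 2 = 0.
Eigenvalues λ = 1, -2.
For λ=1: (A-λI) row 1 is [-6, -6], so an eigenvector is (1, -1).
For λ=-2: (A-λI) row 1 is [-3, -6], so an eigenvector is (-2, 1).
General solution: C_1e^(t)(1,-1) + C_2e^(-2t)(-2,1).

x(t) = C_1e^(t) - 2C_2e^(-2t), z(t) = -C_1e^(t) + C_2e^(-2t)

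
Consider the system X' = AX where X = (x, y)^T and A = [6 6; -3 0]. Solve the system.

Coefficient matrix A = [[6, 6], [-3, 0]].
Characteristic polynomial det(A - λI) = λ^2 - 6λ + 18 = 0.
Eigenvalues λ = 3 ± 3i (complex conjugate pair).
For λ=3+3i: an eigenvector is (1,0) - i(1,-1) = (1 - i, 0 + i).
A real fundamental pair from Re and Im of e^((3+3i)t)v: X_1 = e^(3t)(cos(3t)·(1,0) + sin(3t)·(1,-1)), X_2 = e^(3t)(sin(3t)·(1,0) - cos(3t)·(1,-1)).
General solution: c_1X_1 + c_2X_2.

x(t) = c_1e^(3t)sin(3t) + c_1e^(3t)cos(3t) + c_2e^(3t)sin(3t) - c_2e^(3t)cos(3t), y(t) = -c_1e^(3t)sin(3t) + c_2e^(3t)cos(3t)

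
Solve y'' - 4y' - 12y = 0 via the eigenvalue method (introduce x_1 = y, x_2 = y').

Let x_1 = y, x_2 = y'. Then x_1' = x_2 and x_2' = 12x_1 + 4x_2.
A = [[0,1],[12,4]]; det(A-λI) = λ^2 - 4λ - 12.
Eigenvalues λ = 6, -2 with eigenvectors (1,6), (1,-2).

y(t) = K_1e^(6t) + K_2e^(-2t)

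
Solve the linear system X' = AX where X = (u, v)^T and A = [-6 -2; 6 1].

Coefficient matrix A = [[-6, -2], [6, 1]].
Characteristic polynomial det(A - λI) = λ^2 + 5λ + 6 = 0.
Eigenvalues λ = -2, -3.
For λ=-2: (A-λI) row 1 is [-4, -2], so an eigenvector is (-1, 2).
For λ=-3: (A-λI) row 1 is [-3, -2], so an eigenvector is (-2, 3).
General solution: C_1e^(-2t)(-1,2) + C_2e^(-3t)(-2,3).

u(t) = -C_1e^(-2t) - 2C_2e^(-3t), v(t) = 2C_1e^(-2t) + 3C_2e^(-3t)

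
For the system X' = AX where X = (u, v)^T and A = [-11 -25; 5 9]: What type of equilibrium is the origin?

stable spiral

A = [[-11,-25],[5,9]]; det(A-λI) = λ^2 + 2λ + 26.
λ = -1 ± 5i: negative real part.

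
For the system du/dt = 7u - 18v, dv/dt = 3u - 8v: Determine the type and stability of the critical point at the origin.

saddle

A = [[7,-18],[3,-8]]; det(A-λI) = λ^2 + λ - 2.
λ = 1, -2: opposite signs.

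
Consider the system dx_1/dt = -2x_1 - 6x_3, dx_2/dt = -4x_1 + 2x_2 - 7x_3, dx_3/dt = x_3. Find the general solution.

Coefficient matrix A = [[-2, 0, -6], [-4, 2, -7], [0, 0, 1]].
det(A - λI) = 0 gives eigenvalues λ = -2, 2, 1.
For λ=-2: eigenvector (1,1,0).
For λ=2: eigenvector (0,1,0).
For λ=1: eigenvector (-2,-1,1).
General solution: C_1e^(-2t)(1,1,0) + C_2e^(2t)(0,1,0) + C_3e^(t)(-2,-1,1).

x_1(t) = C_1e^(-2t) - 2C_3e^(t), x_2(t) = C_1e^(-2t) + C_2e^(2t) - C_3e^(t), x_3(t) = C_3e^(t)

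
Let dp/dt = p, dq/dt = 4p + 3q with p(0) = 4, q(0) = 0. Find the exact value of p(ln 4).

A = [[1,0],[4,3]]; eigenvalues λ = 1, 3.
Eigenvectors: (1,-2) for λ=1, (0,1) for λ=3.
From the initial condition, c_1 = 4, c_2 = 8.
p(ln 4) = (4)(4^1)(1) + (8)(4^3)(0) = 16.

16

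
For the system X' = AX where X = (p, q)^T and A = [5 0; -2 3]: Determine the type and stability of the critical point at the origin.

A = [[5,0],[-2,3]]; det(A-λI) = λ^2 - 8λ + 15.
λ = 5, 3: both positive.

unstable node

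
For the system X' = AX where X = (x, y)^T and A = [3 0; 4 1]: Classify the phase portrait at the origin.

unstable node

A = [[3,0],[4,1]]; det(A-λI) = λ^2 - 4λ + 3.
λ = 3, 1: both positive.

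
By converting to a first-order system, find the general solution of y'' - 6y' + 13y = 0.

Let x_1 = y, x_2 = y'. Then x_1' = x_2 and x_2' = -13x_1 + 6x_2.
A = [[0,1],[-13,6]]; det(A-λI) = λ^2 - 6λ + 13.
Eigenvalues λ = 3 ± 2i.

y(t) = C_1e^(3t)cos(2t) + C_2e^(3t)sin(2t)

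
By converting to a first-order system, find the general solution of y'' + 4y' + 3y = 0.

y(t) = K_1e^(-3t) + K_2e^(-t)

Let x_1 = y, x_2 = y'. Then x_1' = x_2 and x_2' = -3x_1 - 4x_2.
A = [[0,1],[-3,-4]]; det(A-λI) = λ^2 + 4λ + 3.
Eigenvalues λ = -3, -1 with eigenvectors (1,-3), (1,-1).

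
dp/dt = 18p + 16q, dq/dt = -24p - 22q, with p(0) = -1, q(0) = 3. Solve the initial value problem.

p(t) = 3e^(2t) - 4e^(-6t), q(t) = -3e^(2t) + 6e^(-6t)

Coefficient matrix A = [[18, 16], [-24, -22]].
Characteristic polynomial det(A - λI) = λ^2 + 4λ - 12 = 0.
Eigenvalues λ = -6, 2.
For λ=-6: (A-λI) row 1 is [24, 16], so an eigenvector is (-2, 3).
For λ=2: (A-λI) row 1 is [16, 16], so an eigenvector is (1, -1).
General solution: K_1e^(-6t)(-2,3) + K_2e^(2t)(1,-1).
Applying p(0)=-1, q(0)=3 gives K_1=2, K_2=3.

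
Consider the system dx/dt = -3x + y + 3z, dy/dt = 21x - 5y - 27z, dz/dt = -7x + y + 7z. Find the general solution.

Coefficient matrix A = [[-3, 1, 3], [21, -5, -27], [-7, 1, 7]].
det(A - λI) = 0 gives eigenvalues λ = -2, -3, 4.
For λ=-2: eigenvector (1,-2,1).
For λ=-3: eigenvector (1,-3,1).
For λ=4: eigenvector (0,-3,1).
General solution: c_1e^(-2t)(1,-2,1) + c_2e^(-3t)(1,-3,1) + c_3e^(4t)(0,-3,1).

x(t) = c_1e^(-2t) + c_2e^(-3t), y(t) = -2c_1e^(-2t) - 3c_2e^(-3t) - 3c_3e^(4t), z(t) = c_1e^(-2t) + c_2e^(-3t) + c_3e^(4t)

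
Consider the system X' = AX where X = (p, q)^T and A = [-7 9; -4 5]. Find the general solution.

p(t) = 3c_1e^(-t) + 3c_2te^(-t) - 2c_2e^(-t), q(t) = 2c_1e^(-t) + 2c_2te^(-t) - c_2e^(-t)

Coefficient matrix A = [[-7, 9], [-4, 5]].
Characteristic polynomial det(A - λI) = λ^2 + 2λ + 1 = 0.
Single eigenvalue λ = -1 with algebraic multiplicity 2.
Eigenvector v = (3,2); generalized eigenvector w with (A-λI)w=v is (-2,-1).
General solution: e^(-t)[c_1·v + c_2·(t·v + w)].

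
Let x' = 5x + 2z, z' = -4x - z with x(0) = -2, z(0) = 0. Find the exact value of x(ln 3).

A = [[5,2],[-4,-1]]; eigenvalues λ = 1, 3.
Eigenvectors: (1,-2) for λ=1, (-1,1) for λ=3.
From the initial condition, c_1 = 2, c_2 = 4.
x(ln 3) = (2)(3^1)(1) + (4)(3^3)(-1) = -102.

-102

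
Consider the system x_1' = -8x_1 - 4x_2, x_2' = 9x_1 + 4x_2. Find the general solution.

x_1(t) = 2c_1e^(-2t) + 2c_2te^(-2t) + c_2e^(-2t), x_2(t) = -3c_1e^(-2t) - 3c_2te^(-2t) - 2c_2e^(-2t)

Coefficient matrix A = [[-8, -4], [9, 4]].
Characteristic polynomial det(A - λI) = λ^2 + 4λ + 4 = 0.
Single eigenvalue λ = -2 with algebraic multiplicity 2.
Eigenvector v = (2,-3); generalized eigenvector w with (A-λI)w=v is (1,-2).
General solution: e^(-2t)[c_1·v + c_2·(t·v + w)].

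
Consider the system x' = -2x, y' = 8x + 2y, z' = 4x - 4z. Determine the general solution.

Coefficient matrix A = [[-2, 0, 0], [8, 2, 0], [4, 0, -4]].
det(A - λI) = 0 gives eigenvalues λ = -2, 2, -4.
For λ=-2: eigenvector (1,-2,2).
For λ=2: eigenvector (0,1,0).
For λ=-4: eigenvector (0,0,1).
General solution: c_1e^(-2t)(1,-2,2) + c_2e^(2t)(0,1,0) + c_3e^(-4t)(0,0,1).

x(t) = c_1e^(-2t), y(t) = -2c_1e^(-2t) + c_2e^(2t), z(t) = 2c_1e^(-2t) + c_3e^(-4t)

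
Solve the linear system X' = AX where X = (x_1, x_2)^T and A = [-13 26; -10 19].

x_1(t) = -2c_1e^(3t)sin(2t) - 3c_1e^(3t)cos(2t) - 3c_2e^(3t)sin(2t) + 2c_2e^(3t)cos(2t), x_2(t) = -c_1e^(3t)sin(2t) - 2c_1e^(3t)cos(2t) - 2c_2e^(3t)sin(2t) + c_2e^(3t)cos(2t)

Coefficient matrix A = [[-13, 26], [-10, 19]].
Characteristic polynomial det(A - λI) = λ^2 - 6λ + 13 = 0.
Eigenvalues λ = 3 ± 2i (complex conjugate pair).
For λ=3+2i: an eigenvector is (-3,-2) - i(-2,-1) = (-3 + 2i, -2 + i).
A real fundamental pair from Re and Im of e^((3+2i)t)v: X_1 = e^(3t)(cos(2t)·(-3,-2) + sin(2t)·(-2,-1)), X_2 = e^(3t)(sin(2t)·(-3,-2) - cos(2t)·(-2,-1)).
General solution: c_1X_1 + c_2X_2.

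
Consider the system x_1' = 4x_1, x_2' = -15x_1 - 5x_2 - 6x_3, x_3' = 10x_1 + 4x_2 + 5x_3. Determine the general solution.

Coefficient matrix A = [[4, 0, 0], [-15, -5, -6], [10, 4, 5]].
det(A - λI) = 0 gives eigenvalues λ = -1, 4, 1.
For λ=-1: eigenvector (0,3,-2).
For λ=4: eigenvector (1,-3,2).
For λ=1: eigenvector (0,-1,1).
General solution: K_1e^(-t)(0,3,-2) + K_2e^(4t)(1,-3,2) + K_3e^(t)(0,-1,1).

x_1(t) = K_2e^(4t), x_2(t) = 3K_1e^(-t) - 3K_2e^(4t) - K_3e^(t), x_3(t) = -2K_1e^(-t) + 2K_2e^(4t) + K_3e^(t)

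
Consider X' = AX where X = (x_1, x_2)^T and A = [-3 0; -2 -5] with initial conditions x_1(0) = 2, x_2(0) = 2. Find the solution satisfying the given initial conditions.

Coefficient matrix A = [[-3, 0], [-2, -5]].
Characteristic polynomial det(A - λI) = λ^2 + 8λ + 15 = 0.
Eigenvalues λ = -5, -3.
For λ=-5: (A-λI) row 1 is [2, 0], so an eigenvector is (0, -1).
For λ=-3: (A-λI) row 2 is [-2, -2], so an eigenvector is (1, -1).
General solution: K_1e^(-5t)(0,-1) + K_2e^(-3t)(1,-1).
Applying x_1(0)=2, x_2(0)=2 gives K_1=-4, K_2=2.

x_1(t) = 2e^(-3t), x_2(t) = -2e^(-3t) + 4e^(-5t)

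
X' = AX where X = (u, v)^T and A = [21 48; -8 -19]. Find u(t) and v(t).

u(t) = -3C_1e^(5t) + 2C_2e^(-3t), v(t) = C_1e^(5t) - C_2e^(-3t)

Coefficient matrix A = [[21, 48], [-8, -19]].
Characteristic polynomial det(A - λI) = λ^2 - 2λ - 15 = 0.
Eigenvalues λ = 5, -3.
For λ=5: (A-λI) row 1 is [16, 48], so an eigenvector is (-3, 1).
For λ=-3: (A-λI) row 1 is [24, 48], so an eigenvector is (2, -1).
General solution: C_1e^(5t)(-3,1) + C_2e^(-3t)(2,-1).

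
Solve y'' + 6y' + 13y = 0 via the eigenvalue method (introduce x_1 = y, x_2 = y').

y(t) = c_1e^(-3t)cos(2t) + c_2e^(-3t)sin(2t)

Let x_1 = y, x_2 = y'. Then x_1' = x_2 and x_2' = -13x_1 - 6x_2.
A = [[0,1],[-13,-6]]; det(A-λI) = λ^2 + 6λ + 13.
Eigenvalues λ = -3 ± 2i.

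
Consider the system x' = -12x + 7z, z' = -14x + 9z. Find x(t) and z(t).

Coefficient matrix A = [[-12, 7], [-14, 9]].
Characteristic polynomial det(A - λI) = λ^2 + 3λ - 10 = 0.
Eigenvalues λ = 2, -5.
For λ=2: (A-λI) row 1 is [-14, 7], so an eigenvector is (-1, -2).
For λ=-5: (A-λI) row 1 is [-7, 7], so an eigenvector is (-1, -1).
General solution: C_1e^(2t)(-1,-2) + C_2e^(-5t)(-1,-1).

x(t) = -C_1e^(2t) - C_2e^(-5t), z(t) = -2C_1e^(2t) - C_2e^(-5t)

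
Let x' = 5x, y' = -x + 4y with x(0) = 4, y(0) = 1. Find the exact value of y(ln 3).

-567

A = [[5,0],[-1,4]]; eigenvalues λ = 5, 4.
Eigenvectors: (1,-1) for λ=5, (0,1) for λ=4.
From the initial condition, c_1 = 4, c_2 = 5.
y(ln 3) = (4)(3^5)(-1) + (5)(3^4)(1) = -567.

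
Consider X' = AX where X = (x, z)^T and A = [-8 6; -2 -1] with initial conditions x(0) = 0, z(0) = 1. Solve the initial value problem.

Coefficient matrix A = [[-8, 6], [-2, -1]].
Characteristic polynomial det(A - λI) = λ^2 + 9λ + 20 = 0.
Eigenvalues λ = -4, -5.
For λ=-4: (A-λI) row 1 is [-4, 6], so an eigenvector is (3, 2).
For λ=-5: (A-λI) row 1 is [-3, 6], so an eigenvector is (-2, -1).
General solution: c_1e^(-4t)(3,2) + c_2e^(-5t)(-2,-1).
Applying x(0)=0, z(0)=1 gives c_1=2, c_2=3.

x(t) = 6e^(-4t) - 6e^(-5t), z(t) = 4e^(-4t) - 3e^(-5t)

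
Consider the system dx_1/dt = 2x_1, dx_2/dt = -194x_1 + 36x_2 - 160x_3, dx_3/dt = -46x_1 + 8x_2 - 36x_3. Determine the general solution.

Coefficient matrix A = [[2, 0, 0], [-194, 36, -160], [-46, 8, -36]].
det(A - λI) = 0 gives eigenvalues λ = 2, 4, -4.
For λ=2: eigenvector (1,1,-1).
For λ=4: eigenvector (0,5,1).
For λ=-4: eigenvector (0,4,1).
General solution: K_1e^(2t)(1,1,-1) + K_2e^(4t)(0,5,1) + K_3e^(-4t)(0,4,1).

x_1(t) = K_1e^(2t), x_2(t) = K_1e^(2t) + 5K_2e^(4t) + 4K_3e^(-4t), x_3(t) = -K_1e^(2t) + K_2e^(4t) + K_3e^(-4t)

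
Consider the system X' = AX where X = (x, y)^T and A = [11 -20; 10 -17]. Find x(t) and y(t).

x(t) = K_1e^(-3t)sin(2t) + 3K_1e^(-3t)cos(2t) + 3K_2e^(-3t)sin(2t) - K_2e^(-3t)cos(2t), y(t) = K_1e^(-3t)sin(2t) + 2K_1e^(-3t)cos(2t) + 2K_2e^(-3t)sin(2t) - K_2e^(-3t)cos(2t)

Coefficient matrix A = [[11, -20], [10, -17]].
Characteristic polynomial det(A - λI) = λ^2 + 6λ + 13 = 0.
Eigenvalues λ = -3 ± 2i (complex conjugate pair).
For λ=-3+2i: an eigenvector is (3,2) - i(1,1) = (3 - i, 2 - i).
A real fundamental pair from Re and Im of e^((-3+2i)t)v: X_1 = e^(-3t)(cos(2t)·(3,2) + sin(2t)·(1,1)), X_2 = e^(-3t)(sin(2t)·(3,2) - cos(2t)·(1,1)).
General solution: K_1X_1 + K_2X_2.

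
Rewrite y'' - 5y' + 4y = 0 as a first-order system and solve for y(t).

Let x_1 = y, x_2 = y'. Then x_1' = x_2 and x_2' = -4x_1 + 5x_2.
A = [[0,1],[-4,5]]; det(A-λI) = λ^2 - 5λ + 4.
Eigenvalues λ = 4, 1 with eigenvectors (1,4), (1,1).

y(t) = C_1e^(4t) + C_2e^(t)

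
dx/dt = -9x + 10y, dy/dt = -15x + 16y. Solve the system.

Coefficient matrix A = [[-9, 10], [-15, 16]].
Characteristic polynomial det(A - λI) = λ^2 - 7λ + 6 = 0.
Eigenvalues λ = 1, 6.
For λ=1: (A-λI) row 1 is [-10, 10], so an eigenvector is (-1, -1).
For λ=6: (A-λI) row 1 is [-15, 10], so an eigenvector is (2, 3).
General solution: K_1e^(t)(-1,-1) + K_2e^(6t)(2,3).

x(t) = -K_1e^(t) + 2K_2e^(6t), y(t) = -K_1e^(t) + 3K_2e^(6t)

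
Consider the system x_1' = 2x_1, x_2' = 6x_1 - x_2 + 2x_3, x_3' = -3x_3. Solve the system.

x_1(t) = c_1e^(2t), x_2(t) = 2c_1e^(2t) + c_2e^(-t) - c_3e^(-3t), x_3(t) = c_3e^(-3t)

Coefficient matrix A = [[2, 0, 0], [6, -1, 2], [0, 0, -3]].
det(A - λI) = 0 gives eigenvalues λ = 2, -1, -3.
For λ=2: eigenvector (1,2,0).
For λ=-1: eigenvector (0,1,0).
For λ=-3: eigenvector (0,-1,1).
General solution: c_1e^(2t)(1,2,0) + c_2e^(-t)(0,1,0) + c_3e^(-3t)(0,-1,1).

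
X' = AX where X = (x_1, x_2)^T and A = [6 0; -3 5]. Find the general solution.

x_1(t) = -c_1e^(6t), x_2(t) = 3c_1e^(6t) + c_2e^(5t)

Coefficient matrix A = [[6, 0], [-3, 5]].
Characteristic polynomial det(A - λI) = λ^2 - 11λ + 30 = 0.
Eigenvalues λ = 6, 5.
For λ=6: (A-λI) row 2 is [-3, -1], so an eigenvector is (-1, 3).
For λ=5: (A-λI) row 1 is [1, 0], so an eigenvector is (0, 1).
General solution: c_1e^(6t)(-1,3) + c_2e^(5t)(0,1).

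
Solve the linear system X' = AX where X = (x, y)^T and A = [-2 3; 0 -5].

Coefficient matrix A = [[-2, 3], [0, -5]].
Characteristic polynomial det(A - λI) = λ^2 + 7λ + 10 = 0.
Eigenvalues λ = -2, -5.
For λ=-2: (A-λI) row 1 is [0, 3], so an eigenvector is (1, 0).
For λ=-5: (A-λI) row 1 is [3, 3], so an eigenvector is (1, -1).
General solution: C_1e^(-2t)(1,0) + C_2e^(-5t)(1,-1).

x(t) = C_1e^(-2t) + C_2e^(-5t), y(t) = -C_2e^(-5t)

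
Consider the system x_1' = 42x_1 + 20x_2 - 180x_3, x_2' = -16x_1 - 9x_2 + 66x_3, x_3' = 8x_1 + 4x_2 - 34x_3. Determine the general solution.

x_1(t) = 11c_1e^(2t) + 5c_2e^(-2t) + 20c_3e^(-t), x_2(t) = -4c_1e^(2t) - 2c_2e^(-2t) - 7c_3e^(-t), x_3(t) = 2c_1e^(2t) + c_2e^(-2t) + 4c_3e^(-t)

Coefficient matrix A = [[42, 20, -180], [-16, -9, 66], [8, 4, -34]].
det(A - λI) = 0 gives eigenvalues λ = 2, -2, -1.
For λ=2: eigenvector (11,-4,2).
For λ=-2: eigenvector (5,-2,1).
For λ=-1: eigenvector (20,-7,4).
General solution: c_1e^(2t)(11,-4,2) + c_2e^(-2t)(5,-2,1) + c_3e^(-t)(20,-7,4).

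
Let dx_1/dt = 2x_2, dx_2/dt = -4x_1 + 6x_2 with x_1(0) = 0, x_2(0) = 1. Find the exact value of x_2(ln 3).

153

A = [[0,2],[-4,6]]; eigenvalues λ = 2, 4.
Eigenvectors: (-1,-1) for λ=2, (-1,-2) for λ=4.
From the initial condition, c_1 = 1, c_2 = -1.
x_2(ln 3) = (1)(3^2)(-1) + (-1)(3^4)(-2) = 153.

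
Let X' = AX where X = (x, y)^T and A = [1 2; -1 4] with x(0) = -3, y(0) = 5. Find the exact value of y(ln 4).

A = [[1,2],[-1,4]]; eigenvalues λ = 2, 3.
Eigenvectors: (2,1) for λ=2, (1,1) for λ=3.
From the initial condition, c_1 = -8, c_2 = 13.
y(ln 4) = (-8)(4^2)(1) + (13)(4^3)(1) = 704.

704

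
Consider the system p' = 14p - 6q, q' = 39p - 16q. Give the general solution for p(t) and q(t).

p(t) = K_1e^(-t)sin(3t) + K_1e^(-t)cos(3t) + K_2e^(-t)sin(3t) - K_2e^(-t)cos(3t), q(t) = 3K_1e^(-t)sin(3t) + 2K_1e^(-t)cos(3t) + 2K_2e^(-t)sin(3t) - 3K_2e^(-t)cos(3t)

Coefficient matrix A = [[14, -6], [39, -16]].
Characteristic polynomial det(A - λI) = λ^2 + 2λ + 10 = 0.
Eigenvalues λ = -1 ± 3i (complex conjugate pair).
For λ=-1+3i: an eigenvector is (1,2) - i(1,3) = (1 - i, 2 - 3i).
A real fundamental pair from Re and Im of e^((-1+3i)t)v: X_1 = e^(-t)(cos(3t)·(1,2) + sin(3t)·(1,3)), X_2 = e^(-t)(sin(3t)·(1,2) - cos(3t)·(1,3)).
General solution: K_1X_1 + K_2X_2.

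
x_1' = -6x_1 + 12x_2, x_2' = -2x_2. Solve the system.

Coefficient matrix A = [[-6, 12], [0, -2]].
Characteristic polynomial det(A - λI) = λ^2 + 8λ + 12 = 0.
Eigenvalues λ = -2, -6.
For λ=-2: (A-λI) row 1 is [-4, 12], so an eigenvector is (-3, -1).
For λ=-6: (A-λI) row 1 is [0, 12], so an eigenvector is (1, 0).
General solution: C_1e^(-2t)(-3,-1) + C_2e^(-6t)(1,0).

x_1(t) = -3C_1e^(-2t) + C_2e^(-6t), x_2(t) = -C_1e^(-2t)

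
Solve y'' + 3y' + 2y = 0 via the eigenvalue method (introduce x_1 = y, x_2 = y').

y(t) = C_1e^(-t) + C_2e^(-2t)

Let x_1 = y, x_2 = y'. Then x_1' = x_2 and x_2' = -2x_1 - 3x_2.
A = [[0,1],[-2,-3]]; det(A-λI) = λ^2 + 3λ + 2.
Eigenvalues λ = -1, -2 with eigenvectors (1,-1), (1,-2).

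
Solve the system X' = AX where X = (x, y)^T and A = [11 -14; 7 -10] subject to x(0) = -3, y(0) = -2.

x(t) = -2e^(4t) - e^(-3t), y(t) = -e^(4t) - e^(-3t)

Coefficient matrix A = [[11, -14], [7, -10]].
Characteristic polynomial det(A - λI) = λ^2 - λ - 12 = 0.
Eigenvalues λ = 4, -3.
For λ=4: (A-λI) row 1 is [7, -14], so an eigenvector is (2, 1).
For λ=-3: (A-λI) row 1 is [14, -14], so an eigenvector is (1, 1).
General solution: C_1e^(4t)(2,1) + C_2e^(-3t)(1,1).
Applying x(0)=-3, y(0)=-2 gives C_1=-1, C_2=-1.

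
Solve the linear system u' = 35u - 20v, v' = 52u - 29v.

Coefficient matrix A = [[35, -20], [52, -29]].
Characteristic polynomial det(A - λI) = λ^2 - 6λ + 25 = 0.
Eigenvalues λ = 3 ± 4i (complex conjugate pair).
For λ=3+4i: an eigenvector is (-1,-2) - i(2,3) = (-1 - 2i, -2 - 3i).
A real fundamental pair from Re and Im of e^((3+4i)t)v: X_1 = e^(3t)(cos(4t)·(-1,-2) + sin(4t)·(2,3)), X_2 = e^(3t)(sin(4t)·(-1,-2) - cos(4t)·(2,3)).
General solution: K_1X_1 + K_2X_2.

u(t) = 2K_1e^(3t)sin(4t) - K_1e^(3t)cos(4t) - K_2e^(3t)sin(4t) - 2K_2e^(3t)cos(4t), v(t) = 3K_1e^(3t)sin(4t) - 2K_1e^(3t)cos(4t) - 2K_2e^(3t)sin(4t) - 3K_2e^(3t)cos(4t)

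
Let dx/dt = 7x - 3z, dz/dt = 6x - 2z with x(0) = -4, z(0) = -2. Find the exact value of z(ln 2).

A = [[7,-3],[6,-2]]; eigenvalues λ = 4, 1.
Eigenvectors: (-1,-1) for λ=4, (-1,-2) for λ=1.
From the initial condition, c_1 = 6, c_2 = -2.
z(ln 2) = (6)(2^4)(-1) + (-2)(2^1)(-2) = -88.

-88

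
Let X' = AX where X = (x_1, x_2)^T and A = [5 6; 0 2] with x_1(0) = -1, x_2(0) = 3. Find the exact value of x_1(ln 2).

136

A = [[5,6],[0,2]]; eigenvalues λ = 5, 2.
Eigenvectors: (1,0) for λ=5, (2,-1) for λ=2.
From the initial condition, c_1 = 5, c_2 = -3.
x_1(ln 2) = (5)(2^5)(1) + (-3)(2^2)(2) = 136.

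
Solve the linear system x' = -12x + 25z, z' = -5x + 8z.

x(t) = C_1e^(-2t)sin(5t) + 2C_1e^(-2t)cos(5t) + 2C_2e^(-2t)sin(5t) - C_2e^(-2t)cos(5t), z(t) = C_1e^(-2t)cos(5t) + C_2e^(-2t)sin(5t)

Coefficient matrix A = [[-12, 25], [-5, 8]].
Characteristic polynomial det(A - λI) = λ^2 + 4λ + 29 = 0.
Eigenvalues λ = -2 ± 5i (complex conjugate pair).
For λ=-2+5i: an eigenvector is (2,1) - i(1,0) = (2 - i, 1).
A real fundamental pair from Re and Im of e^((-2+5i)t)v: X_1 = e^(-2t)(cos(5t)·(2,1) + sin(5t)·(1,0)), X_2 = e^(-2t)(sin(5t)·(2,1) - cos(5t)·(1,0)).
General solution: C_1X_1 + C_2X_2.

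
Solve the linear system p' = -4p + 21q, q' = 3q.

p(t) = C_1e^(-4t) + 3C_2e^(3t), q(t) = C_2e^(3t)

Coefficient matrix A = [[-4, 21], [0, 3]].
Characteristic polynomial det(A - λI) = λ^2 + λ - 12 = 0.
Eigenvalues λ = -4, 3.
For λ=-4: (A-λI) row 1 is [0, 21], so an eigenvector is (1, 0).
For λ=3: (A-λI) row 1 is [-7, 21], so an eigenvector is (3, 1).
General solution: C_1e^(-4t)(1,0) + C_2e^(3t)(3,1).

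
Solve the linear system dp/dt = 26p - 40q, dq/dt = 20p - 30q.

Coefficient matrix A = [[26, -40], [20, -30]].
Characteristic polynomial det(A - λI) = λ^2 + 4λ + 20 = 0.
Eigenvalues λ = -2 ± 4i (complex conjugate pair).
For λ=-2+4i: an eigenvector is (1,1) - i(-3,-2) = (1 + 3i, 1 + 2i).
A real fundamental pair from Re and Im of e^((-2+4i)t)v: X_1 = e^(-2t)(cos(4t)·(1,1) + sin(4t)·(-3,-2)), X_2 = e^(-2t)(sin(4t)·(1,1) - cos(4t)·(-3,-2)).
General solution: c_1X_1 + c_2X_2.

p(t) = -3c_1e^(-2t)sin(4t) + c_1e^(-2t)cos(4t) + c_2e^(-2t)sin(4t) + 3c_2e^(-2t)cos(4t), q(t) = -2c_1e^(-2t)sin(4t) + c_1e^(-2t)cos(4t) + c_2e^(-2t)sin(4t) + 2c_2e^(-2t)cos(4t)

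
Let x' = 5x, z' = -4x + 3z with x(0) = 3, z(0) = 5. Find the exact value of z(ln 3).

A = [[5,0],[-4,3]]; eigenvalues λ = 3, 5.
Eigenvectors: (0,-1) for λ=3, (-1,2) for λ=5.
From the initial condition, c_1 = -11, c_2 = -3.
z(ln 3) = (-11)(3^3)(-1) + (-3)(3^5)(2) = -1161.

-1161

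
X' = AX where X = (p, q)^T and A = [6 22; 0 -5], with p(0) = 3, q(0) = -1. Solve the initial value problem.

Coefficient matrix A = [[6, 22], [0, -5]].
Characteristic polynomial det(A - λI) = λ^2 - λ - 30 = 0.
Eigenvalues λ = 6, -5.
For λ=6: (A-λI) row 1 is [0, 22], so an eigenvector is (-1, 0).
For λ=-5: (A-λI) row 1 is [11, 22], so an eigenvector is (2, -1).
General solution: c_1e^(6t)(-1,0) + c_2e^(-5t)(2,-1).
Applying p(0)=3, q(0)=-1 gives c_1=-1, c_2=1.

p(t) = e^(6t) + 2e^(-5t), q(t) = -e^(-5t)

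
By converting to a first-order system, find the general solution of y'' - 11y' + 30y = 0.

y(t) = K_1e^(6t) + K_2e^(5t)

Let x_1 = y, x_2 = y'. Then x_1' = x_2 and x_2' = -30x_1 + 11x_2.
A = [[0,1],[-30,11]]; det(A-λI) = λ^2 - 11λ + 30.
Eigenvalues λ = 6, 5 with eigenvectors (1,6), (1,5).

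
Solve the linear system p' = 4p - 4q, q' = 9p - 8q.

Coefficient matrix A = [[4, -4], [9, -8]].
Characteristic polynomial det(A - λI) = λ^2 + 4λ + 4 = 0.
Single eigenvalue λ = -2 with algebraic multiplicity 2.
Eigenvector v = (-2,-3); generalized eigenvector w with (A-λI)w=v is (1,2).
General solution: e^(-2t)[C_1·v + C_2·(t·v + w)].

p(t) = -2C_1e^(-2t) - 2C_2te^(-2t) + C_2e^(-2t), q(t) = -3C_1e^(-2t) - 3C_2te^(-2t) + 2C_2e^(-2t)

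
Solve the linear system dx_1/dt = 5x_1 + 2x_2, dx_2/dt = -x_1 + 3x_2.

Coefficient matrix A = [[5, 2], [-1, 3]].
Characteristic polynomial det(A - λI) = λ^2 - 8λ + 17 = 0.
Eigenvalues λ = 4 ± i (complex conjugate pair).
For λ=4+i: an eigenvector is (-1,1) - i(1,0) = (-1 - i, 1).
A real fundamental pair from Re and Im of e^((4+i)t)v: X_1 = e^(4t)(cos(t)·(-1,1) + sin(t)·(1,0)), X_2 = e^(4t)(sin(t)·(-1,1) - cos(t)·(1,0)).
General solution: c_1X_1 + c_2X_2.

x_1(t) = c_1e^(4t)sin(t) - c_1e^(4t)cos(t) - c_2e^(4t)sin(t) - c_2e^(4t)cos(t), x_2(t) = c_1e^(4t)cos(t) + c_2e^(4t)sin(t)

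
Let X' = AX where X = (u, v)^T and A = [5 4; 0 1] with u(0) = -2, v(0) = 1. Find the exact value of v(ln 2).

2

A = [[5,4],[0,1]]; eigenvalues λ = 5, 1.
Eigenvectors: (1,0) for λ=5, (1,-1) for λ=1.
From the initial condition, c_1 = -1, c_2 = -1.
v(ln 2) = (-1)(2^5)(0) + (-1)(2^1)(-1) = 2.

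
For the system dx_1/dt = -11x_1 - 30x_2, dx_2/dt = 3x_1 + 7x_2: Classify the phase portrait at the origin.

stable spiral

A = [[-11,-30],[3,7]]; det(A-λI) = λ^2 + 4λ + 13.
λ = -2 ± 3i: negative real part.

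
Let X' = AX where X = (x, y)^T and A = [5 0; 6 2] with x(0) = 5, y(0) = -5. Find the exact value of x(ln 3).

1215

A = [[5,0],[6,2]]; eigenvalues λ = 5, 2.
Eigenvectors: (1,2) for λ=5, (0,1) for λ=2.
From the initial condition, c_1 = 5, c_2 = -15.
x(ln 3) = (5)(3^5)(1) + (-15)(3^2)(0) = 1215.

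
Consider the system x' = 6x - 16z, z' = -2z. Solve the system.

Coefficient matrix A = [[6, -16], [0, -2]].
Characteristic polynomial det(A - λI) = λ^2 - 4λ - 12 = 0.
Eigenvalues λ = 6, -2.
For λ=6: (A-λI) row 1 is [0, -16], so an eigenvector is (-1, 0).
For λ=-2: (A-λI) row 1 is [8, -16], so an eigenvector is (2, 1).
General solution: c_1e^(6t)(-1,0) + c_2e^(-2t)(2,1).

x(t) = -c_1e^(6t) + 2c_2e^(-2t), z(t) = c_2e^(-2t)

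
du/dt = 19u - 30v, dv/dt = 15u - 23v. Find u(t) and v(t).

u(t) = K_1e^(-2t)sin(3t) + 3K_1e^(-2t)cos(3t) + 3K_2e^(-2t)sin(3t) - K_2e^(-2t)cos(3t), v(t) = K_1e^(-2t)sin(3t) + 2K_1e^(-2t)cos(3t) + 2K_2e^(-2t)sin(3t) - K_2e^(-2t)cos(3t)

Coefficient matrix A = [[19, -30], [15, -23]].
Characteristic polynomial det(A - λI) = λ^2 + 4λ + 13 = 0.
Eigenvalues λ = -2 ± 3i (complex conjugate pair).
For λ=-2+3i: an eigenvector is (3,2) - i(1,1) = (3 - i, 2 - i).
A real fundamental pair from Re and Im of e^((-2+3i)t)v: X_1 = e^(-2t)(cos(3t)·(3,2) + sin(3t)·(1,1)), X_2 = e^(-2t)(sin(3t)·(3,2) - cos(3t)·(1,1)).
General solution: K_1X_1 + K_2X_2.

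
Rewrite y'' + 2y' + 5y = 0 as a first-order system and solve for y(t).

Let x_1 = y, x_2 = y'. Then x_1' = x_2 and x_2' = -5x_1 - 2x_2.
A = [[0,1],[-5,-2]]; det(A-λI) = λ^2 + 2λ + 5.
Eigenvalues λ = -1 ± 2i.

y(t) = C_1e^(-t)cos(2t) + C_2e^(-t)sin(2t)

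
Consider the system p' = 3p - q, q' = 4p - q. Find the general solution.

Coefficient matrix A = [[3, -1], [4, -1]].
Characteristic polynomial det(A - λI) = λ^2 - 2λ + 1 = 0.
Single eigenvalue λ = 1 with algebraic multiplicity 2.
Eigenvector v = (-1,-2); generalized eigenvector w with (A-λI)w=v is (-2,-3).
General solution: e^(t)[c_1·v + c_2·(t·v + w)].

p(t) = -c_1e^(t) - c_2te^(t) - 2c_2e^(t), q(t) = -2c_1e^(t) - 2c_2te^(t) - 3c_2e^(t)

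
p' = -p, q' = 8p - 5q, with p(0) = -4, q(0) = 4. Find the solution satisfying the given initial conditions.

Coefficient matrix A = [[-1, 0], [8, -5]].
Characteristic polynomial det(A - λI) = λ^2 + 6λ + 5 = 0.
Eigenvalues λ = -5, -1.
For λ=-5: (A-λI) row 1 is [4, 0], so an eigenvector is (0, 1).
For λ=-1: (A-λI) row 2 is [8, -4], so an eigenvector is (1, 2).
General solution: C_1e^(-5t)(0,1) + C_2e^(-t)(1,2).
Applying p(0)=-4, q(0)=4 gives C_1=12, C_2=-4.

p(t) = -4e^(-t), q(t) = -8e^(-t) + 12e^(-5t)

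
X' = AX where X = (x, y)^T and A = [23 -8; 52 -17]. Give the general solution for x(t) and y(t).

Coefficient matrix A = [[23, -8], [52, -17]].
Characteristic polynomial det(A - λI) = λ^2 - 6λ + 25 = 0.
Eigenvalues λ = 3 ± 4i (complex conjugate pair).
For λ=3+4i: an eigenvector is (-1,-3) - i(1,2) = (-1 - i, -3 - 2i).
A real fundamental pair from Re and Im of e^((3+4i)t)v: X_1 = e^(3t)(cos(4t)·(-1,-3) + sin(4t)·(1,2)), X_2 = e^(3t)(sin(4t)·(-1,-3) - cos(4t)·(1,2)).
General solution: c_1X_1 + c_2X_2.

x(t) = c_1e^(3t)sin(4t) - c_1e^(3t)cos(4t) - c_2e^(3t)sin(4t) - c_2e^(3t)cos(4t), y(t) = 2c_1e^(3t)sin(4t) - 3c_1e^(3t)cos(4t) - 3c_2e^(3t)sin(4t) - 2c_2e^(3t)cos(4t)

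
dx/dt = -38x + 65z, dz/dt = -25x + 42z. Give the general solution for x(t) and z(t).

Coefficient matrix A = [[-38, 65], [-25, 42]].
Characteristic polynomial det(A - λI) = λ^2 - 4λ + 29 = 0.
Eigenvalues λ = 2 ± 5i (complex conjugate pair).
For λ=2+5i: an eigenvector is (2,1) - i(-3,-2) = (2 + 3i, 1 + 2i).
A real fundamental pair from Re and Im of e^((2+5i)t)v: X_1 = e^(2t)(cos(5t)·(2,1) + sin(5t)·(-3,-2)), X_2 = e^(2t)(sin(5t)·(2,1) - cos(5t)·(-3,-2)).
General solution: K_1X_1 + K_2X_2.

x(t) = -3K_1e^(2t)sin(5t) + 2K_1e^(2t)cos(5t) + 2K_2e^(2t)sin(5t) + 3K_2e^(2t)cos(5t), z(t) = -2K_1e^(2t)sin(5t) + K_1e^(2t)cos(5t) + K_2e^(2t)sin(5t) + 2K_2e^(2t)cos(5t)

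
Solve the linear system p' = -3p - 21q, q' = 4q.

p(t) = c_1e^(-3t) - 3c_2e^(4t), q(t) = c_2e^(4t)

Coefficient matrix A = [[-3, -21], [0, 4]].
Characteristic polynomial det(A - λI) = λ^2 - λ - 12 = 0.
Eigenvalues λ = -3, 4.
For λ=-3: (A-λI) row 1 is [0, -21], so an eigenvector is (1, 0).
For λ=4: (A-λI) row 1 is [-7, -21], so an eigenvector is (-3, 1).
General solution: c_1e^(-3t)(1,0) + c_2e^(4t)(-3,1).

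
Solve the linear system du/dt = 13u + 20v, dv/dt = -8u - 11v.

u(t) = -K_1e^(t)sin(4t) - 2K_1e^(t)cos(4t) - 2K_2e^(t)sin(4t) + K_2e^(t)cos(4t), v(t) = K_1e^(t)sin(4t) + K_1e^(t)cos(4t) + K_2e^(t)sin(4t) - K_2e^(t)cos(4t)

Coefficient matrix A = [[13, 20], [-8, -11]].
Characteristic polynomial det(A - λI) = λ^2 - 2λ + 17 = 0.
Eigenvalues λ = 1 ± 4i (complex conjugate pair).
For λ=1+4i: an eigenvector is (-2,1) - i(-1,1) = (-2 + i, 1 - i).
A real fundamental pair from Re and Im of e^((1+4i)t)v: X_1 = e^(t)(cos(4t)·(-2,1) + sin(4t)·(-1,1)), X_2 = e^(t)(sin(4t)·(-2,1) - cos(4t)·(-1,1)).
General solution: K_1X_1 + K_2X_2.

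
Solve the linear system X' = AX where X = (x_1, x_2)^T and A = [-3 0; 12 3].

Coefficient matrix A = [[-3, 0], [12, 3]].
Characteristic polynomial det(A - λI) = λ^2 - 9 = 0.
Eigenvalues λ = -3, 3.
For λ=-3: (A-λI) row 2 is [12, 6], so an eigenvector is (1, -2).
For λ=3: (A-λI) row 1 is [-6, 0], so an eigenvector is (0, -1).
General solution: C_1e^(-3t)(1,-2) + C_2e^(3t)(0,-1).

x_1(t) = C_1e^(-3t), x_2(t) = -2C_1e^(-3t) - C_2e^(3t)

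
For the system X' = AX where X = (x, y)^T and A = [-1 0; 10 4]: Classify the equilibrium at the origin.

A = [[-1,0],[10,4]]; det(A-λI) = λ^2 - 3λ - 4.
λ = 4, -1: opposite signs.

saddle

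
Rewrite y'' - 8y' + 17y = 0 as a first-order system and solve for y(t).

Let x_1 = y, x_2 = y'. Then x_1' = x_2 and x_2' = -17x_1 + 8x_2.
A = [[0,1],[-17,8]]; det(A-λI) = λ^2 - 8λ + 17.
Eigenvalues λ = 4 ± i.

y(t) = K_1e^(4t)cos(t) + K_2e^(4t)sin(t)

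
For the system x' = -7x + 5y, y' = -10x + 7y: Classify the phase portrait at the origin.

A = [[-7,5],[-10,7]]; det(A-λI) = λ^2 + 1.
λ = 0 ± i: zero real part.

center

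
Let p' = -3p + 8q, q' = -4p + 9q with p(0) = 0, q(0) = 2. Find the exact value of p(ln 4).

A = [[-3,8],[-4,9]]; eigenvalues λ = 1, 5.
Eigenvectors: (-2,-1) for λ=1, (-1,-1) for λ=5.
From the initial condition, c_1 = 2, c_2 = -4.
p(ln 4) = (2)(4^1)(-2) + (-4)(4^5)(-1) = 4080.

4080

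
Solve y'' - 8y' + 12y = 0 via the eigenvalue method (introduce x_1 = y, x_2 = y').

Let x_1 = y, x_2 = y'. Then x_1' = x_2 and x_2' = -12x_1 + 8x_2.
A = [[0,1],[-12,8]]; det(A-λI) = λ^2 - 8λ + 12.
Eigenvalues λ = 6, 2 with eigenvectors (1,6), (1,2).

y(t) = c_1e^(6t) + c_2e^(2t)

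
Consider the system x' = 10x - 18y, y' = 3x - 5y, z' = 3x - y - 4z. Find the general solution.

x(t) = 3c_1e^(4t) + 2c_2e^(t), y(t) = c_1e^(4t) + c_2e^(t), z(t) = c_1e^(4t) + c_2e^(t) + c_3e^(-4t)

Coefficient matrix A = [[10, -18, 0], [3, -5, 0], [3, -1, -4]].
det(A - λI) = 0 gives eigenvalues λ = 4, 1, -4.
For λ=4: eigenvector (3,1,1).
For λ=1: eigenvector (2,1,1).
For λ=-4: eigenvector (0,0,1).
General solution: c_1e^(4t)(3,1,1) + c_2e^(t)(2,1,1) + c_3e^(-4t)(0,0,1).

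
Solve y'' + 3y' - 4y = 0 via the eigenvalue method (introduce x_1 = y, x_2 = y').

y(t) = c_1e^(t) + c_2e^(-4t)

Let x_1 = y, x_2 = y'. Then x_1' = x_2 and x_2' = 4x_1 - 3x_2.
A = [[0,1],[4,-3]]; det(A-λI) = λ^2 + 3λ - 4.
Eigenvalues λ = 1, -4 with eigenvectors (1,1), (1,-4).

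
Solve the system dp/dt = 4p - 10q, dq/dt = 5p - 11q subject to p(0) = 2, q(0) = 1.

p(t) = 2e^(-t), q(t) = e^(-t)

Coefficient matrix A = [[4, -10], [5, -11]].
Characteristic polynomial det(A - λI) = λ^2 + 7λ + 6 = 0.
Eigenvalues λ = -6, -1.
For λ=-6: (A-λI) row 1 is [10, -10], so an eigenvector is (-1, -1).
For λ=-1: (A-λI) row 1 is [5, -10], so an eigenvector is (-2, -1).
General solution: C_1e^(-6t)(-1,-1) + C_2e^(-t)(-2,-1).
Applying p(0)=2, q(0)=1 gives C_1=0, C_2=-1.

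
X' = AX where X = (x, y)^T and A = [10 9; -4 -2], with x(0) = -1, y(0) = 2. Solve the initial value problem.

Coefficient matrix A = [[10, 9], [-4, -2]].
Characteristic polynomial det(A - λI) = λ^2 - 8λ + 16 = 0.
Single eigenvalue λ = 4 with algebraic multiplicity 2.
Eigenvector v = (-3,2); generalized eigenvector w with (A-λI)w=v is (1,-1).
General solution: e^(4t)[C_1·v + C_2·(t·v + w)].
Applying x(0)=-1, y(0)=2 gives C_1=-1, C_2=-4.

x(t) = 12te^(4t) - e^(4t), y(t) = -8te^(4t) + 2e^(4t)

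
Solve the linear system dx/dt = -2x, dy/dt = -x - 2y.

Coefficient matrix A = [[-2, 0], [-1, -2]].
Characteristic polynomial det(A - λI) = λ^2 + 4λ + 4 = 0.
Single eigenvalue λ = -2 with algebraic multiplicity 2.
Eigenvector v = (0,1); generalized eigenvector w with (A-λI)w=v is (-1,-3).
General solution: e^(-2t)[K_1·v + K_2·(t·v + w)].

x(t) = -K_2e^(-2t), y(t) = K_1e^(-2t) + K_2te^(-2t) - 3K_2e^(-2t)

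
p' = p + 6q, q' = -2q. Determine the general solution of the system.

p(t) = -C_1e^(t) - 2C_2e^(-2t), q(t) = C_2e^(-2t)

Coefficient matrix A = [[1, 6], [0, -2]].
Characteristic polynomial det(A - λI) = λ^2 + λ - 2 = 0.
Eigenvalues λ = 1, -2.
For λ=1: (A-λI) row 1 is [0, 6], so an eigenvector is (-1, 0).
For λ=-2: (A-λI) row 1 is [3, 6], so an eigenvector is (-2, 1).
General solution: C_1e^(t)(-1,0) + C_2e^(-2t)(-2,1).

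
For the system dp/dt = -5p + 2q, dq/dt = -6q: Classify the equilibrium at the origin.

A = [[-5,2],[0,-6]]; det(A-λI) = λ^2 + 11λ + 30.
λ = -6, -5: both negative.

stable node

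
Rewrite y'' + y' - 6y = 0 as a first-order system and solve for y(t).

Let x_1 = y, x_2 = y'. Then x_1' = x_2 and x_2' = 6x_1 - x_2.
A = [[0,1],[6,-1]]; det(A-λI) = λ^2 + λ - 6.
Eigenvalues λ = -3, 2 with eigenvectors (1,-3), (1,2).

y(t) = K_1e^(-3t) + K_2e^(2t)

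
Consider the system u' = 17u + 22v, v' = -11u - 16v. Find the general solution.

u(t) = K_1e^(-5t) + 2K_2e^(6t), v(t) = -K_1e^(-5t) - K_2e^(6t)

Coefficient matrix A = [[17, 22], [-11, -16]].
Characteristic polynomial det(A - λI) = λ^2 - λ - 30 = 0.
Eigenvalues λ = -5, 6.
For λ=-5: (A-λI) row 1 is [22, 22], so an eigenvector is (1, -1).
For λ=6: (A-λI) row 1 is [11, 22], so an eigenvector is (2, -1).
General solution: K_1e^(-5t)(1,-1) + K_2e^(6t)(2,-1).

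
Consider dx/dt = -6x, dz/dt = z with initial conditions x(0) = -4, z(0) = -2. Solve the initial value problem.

x(t) = -4e^(-6t), z(t) = -2e^(t)

Coefficient matrix A = [[-6, 0], [0, 1]].
Characteristic polynomial det(A - λI) = λ^2 + 5λ - 6 = 0.
Eigenvalues λ = 1, -6.
For λ=1: (A-λI) row 1 is [-7, 0], so an eigenvector is (0, 1).
For λ=-6: (A-λI) row 2 is [0, 7], so an eigenvector is (-1, 0).
General solution: C_1e^(t)(0,1) + C_2e^(-6t)(-1,0).
Applying x(0)=-4, z(0)=-2 gives C_1=-2, C_2=4.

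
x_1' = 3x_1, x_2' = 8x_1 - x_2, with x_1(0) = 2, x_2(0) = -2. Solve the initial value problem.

x_1(t) = 2e^(3t), x_2(t) = 4e^(3t) - 6e^(-t)

Coefficient matrix A = [[3, 0], [8, -1]].
Characteristic polynomial det(A - λI) = λ^2 - 2λ - 3 = 0.
Eigenvalues λ = -1, 3.
For λ=-1: (A-λI) row 1 is [4, 0], so an eigenvector is (0, -1).
For λ=3: (A-λI) row 2 is [8, -4], so an eigenvector is (1, 2).
General solution: C_1e^(-t)(0,-1) + C_2e^(3t)(1,2).
Applying x_1(0)=2, x_2(0)=-2 gives C_1=6, C_2=2.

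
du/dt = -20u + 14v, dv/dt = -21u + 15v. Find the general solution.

Coefficient matrix A = [[-20, 14], [-21, 15]].
Characteristic polynomial det(A - λI) = λ^2 + 5λ - 6 = 0.
Eigenvalues λ = 1, -6.
For λ=1: (A-λI) row 1 is [-21, 14], so an eigenvector is (2, 3).
For λ=-6: (A-λI) row 1 is [-14, 14], so an eigenvector is (-1, -1).
General solution: c_1e^(t)(2,3) + c_2e^(-6t)(-1,-1).

u(t) = 2c_1e^(t) - c_2e^(-6t), v(t) = 3c_1e^(t) - c_2e^(-6t)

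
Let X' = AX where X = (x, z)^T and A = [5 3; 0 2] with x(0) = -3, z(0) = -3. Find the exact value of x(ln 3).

-1431

A = [[5,3],[0,2]]; eigenvalues λ = 5, 2.
Eigenvectors: (1,0) for λ=5, (1,-1) for λ=2.
From the initial condition, c_1 = -6, c_2 = 3.
x(ln 3) = (-6)(3^5)(1) + (3)(3^2)(1) = -1431.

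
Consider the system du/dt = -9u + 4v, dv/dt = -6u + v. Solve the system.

u(t) = 2c_1e^(-3t) - c_2e^(-5t), v(t) = 3c_1e^(-3t) - c_2e^(-5t)

Coefficient matrix A = [[-9, 4], [-6, 1]].
Characteristic polynomial det(A - λI) = λ^2 + 8λ + 15 = 0.
Eigenvalues λ = -3, -5.
For λ=-3: (A-λI) row 1 is [-6, 4], so an eigenvector is (2, 3).
For λ=-5: (A-λI) row 1 is [-4, 4], so an eigenvector is (-1, -1).
General solution: c_1e^(-3t)(2,3) + c_2e^(-5t)(-1,-1).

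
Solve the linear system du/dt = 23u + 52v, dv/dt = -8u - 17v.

u(t) = -3C_1e^(3t)sin(4t) + 2C_1e^(3t)cos(4t) + 2C_2e^(3t)sin(4t) + 3C_2e^(3t)cos(4t), v(t) = C_1e^(3t)sin(4t) - C_1e^(3t)cos(4t) - C_2e^(3t)sin(4t) - C_2e^(3t)cos(4t)

Coefficient matrix A = [[23, 52], [-8, -17]].
Characteristic polynomial det(A - λI) = λ^2 - 6λ + 25 = 0.
Eigenvalues λ = 3 ± 4i (complex conjugate pair).
For λ=3+4i: an eigenvector is (2,-1) - i(-3,1) = (2 + 3i, -1 - i).
A real fundamental pair from Re and Im of e^((3+4i)t)v: X_1 = e^(3t)(cos(4t)·(2,-1) + sin(4t)·(-3,1)), X_2 = e^(3t)(sin(4t)·(2,-1) - cos(4t)·(-3,1)).
General solution: C_1X_1 + C_2X_2.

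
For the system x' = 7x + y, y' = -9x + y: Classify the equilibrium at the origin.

unstable improper node

A = [[7,1],[-9,1]]; det(A-λI) = λ^2 - 8λ + 16.
repeated λ = 4 with a single eigenvector.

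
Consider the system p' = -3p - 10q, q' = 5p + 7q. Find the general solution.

Coefficient matrix A = [[-3, -10], [5, 7]].
Characteristic polynomial det(A - λI) = λ^2 - 4λ + 29 = 0.
Eigenvalues λ = 2 ± 5i (complex conjugate pair).
For λ=2+5i: an eigenvector is (-1,0) - i(1,-1) = (-1 - i, 0 + i).
A real fundamental pair from Re and Im of e^((2+5i)t)v: X_1 = e^(2t)(cos(5t)·(-1,0) + sin(5t)·(1,-1)), X_2 = e^(2t)(sin(5t)·(-1,0) - cos(5t)·(1,-1)).
General solution: C_1X_1 + C_2X_2.

p(t) = C_1e^(2t)sin(5t) - C_1e^(2t)cos(5t) - C_2e^(2t)sin(5t) - C_2e^(2t)cos(5t), q(t) = -C_1e^(2t)sin(5t) + C_2e^(2t)cos(5t)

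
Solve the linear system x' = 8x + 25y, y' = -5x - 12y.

Coefficient matrix A = [[8, 25], [-5, -12]].
Characteristic polynomial det(A - λI) = λ^2 + 4λ + 29 = 0.
Eigenvalues λ = -2 ± 5i (complex conjugate pair).
For λ=-2+5i: an eigenvector is (-1,0) - i(-2,1) = (-1 + 2i, 0 - i).
A real fundamental pair from Re and Im of e^((-2+5i)t)v: X_1 = e^(-2t)(cos(5t)·(-1,0) + sin(5t)·(-2,1)), X_2 = e^(-2t)(sin(5t)·(-1,0) - cos(5t)·(-2,1)).
General solution: K_1X_1 + K_2X_2.

x(t) = -2K_1e^(-2t)sin(5t) - K_1e^(-2t)cos(5t) - K_2e^(-2t)sin(5t) + 2K_2e^(-2t)cos(5t), y(t) = K_1e^(-2t)sin(5t) - K_2e^(-2t)cos(5t)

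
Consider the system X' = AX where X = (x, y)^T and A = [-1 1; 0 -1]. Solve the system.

Coefficient matrix A = [[-1, 1], [0, -1]].
Characteristic polynomial det(A - λI) = λ^2 + 2λ + 1 = 0.
Single eigenvalue λ = -1 with algebraic multiplicity 2.
Eigenvector v = (1,0); generalized eigenvector w with (A-λI)w=v is (-3,1).
General solution: e^(-t)[K_1·v + K_2·(t·v + w)].

x(t) = K_1e^(-t) + K_2te^(-t) - 3K_2e^(-t), y(t) = K_2e^(-t)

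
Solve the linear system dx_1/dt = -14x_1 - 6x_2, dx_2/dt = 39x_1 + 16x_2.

Coefficient matrix A = [[-14, -6], [39, 16]].
Characteristic polynomial det(A - λI) = λ^2 - 2λ + 10 = 0.
Eigenvalues λ = 1 ± 3i (complex conjugate pair).
For λ=1+3i: an eigenvector is (-1,3) - i(-1,2) = (-1 + i, 3 - 2i).
A real fundamental pair from Re and Im of e^((1+3i)t)v: X_1 = e^(t)(cos(3t)·(-1,3) + sin(3t)·(-1,2)), X_2 = e^(t)(sin(3t)·(-1,3) - cos(3t)·(-1,2)).
General solution: c_1X_1 + c_2X_2.

x_1(t) = -c_1e^(t)sin(3t) - c_1e^(t)cos(3t) - c_2e^(t)sin(3t) + c_2e^(t)cos(3t), x_2(t) = 2c_1e^(t)sin(3t) + 3c_1e^(t)cos(3t) + 3c_2e^(t)sin(3t) - 2c_2e^(t)cos(3t)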